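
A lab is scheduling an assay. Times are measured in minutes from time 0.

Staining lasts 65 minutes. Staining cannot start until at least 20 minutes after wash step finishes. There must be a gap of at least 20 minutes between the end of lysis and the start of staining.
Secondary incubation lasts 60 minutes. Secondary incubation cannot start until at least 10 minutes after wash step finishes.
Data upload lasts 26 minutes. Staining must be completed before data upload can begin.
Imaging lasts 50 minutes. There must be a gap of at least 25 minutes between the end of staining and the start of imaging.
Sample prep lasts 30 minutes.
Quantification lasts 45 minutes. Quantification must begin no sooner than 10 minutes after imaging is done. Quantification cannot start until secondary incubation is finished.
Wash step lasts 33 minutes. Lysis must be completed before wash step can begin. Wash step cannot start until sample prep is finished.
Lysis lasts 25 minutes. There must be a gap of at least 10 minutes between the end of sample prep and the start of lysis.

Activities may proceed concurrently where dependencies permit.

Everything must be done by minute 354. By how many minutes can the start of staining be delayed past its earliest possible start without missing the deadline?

41

Sample prep has no prerequisites, so it starts at minute 0 and finishes at minute 30.
Lysis cannot begin until sample prep (finishes minute 30, plus 10-minute gap → minute 40). It runs from minute 40 to 40 + 25 = minute 65.
For wash step: lysis (finishes minute 65); sample prep (finishes minute 30). Taking the maximum gives a start of minute 65, and it finishes at 65 + 33 = minute 98.
Staining has to wait for wash step (finishes minute 98, plus 20-minute gap → minute 118); lysis (finishes minute 65, plus 20-minute gap → minute 85). The latest of these is minute 118, so staining runs minute 118 to 118 + 65 = minute 183.

Working backward from the deadline:
Quantification has no dependents, so it just needs to finish by minute 354. Starting by 354 − 45 = minute 309 achieves that.
Since quantification (must start by minute 309, minus 10-minute gap → minute 299) depends on it, imaging must finish by minute 299. Backing off its 50-minute duration gives a latest start of minute 249.
To finish by minute 354, data upload (duration 26) must start no later than minute 328.
Staining must finish in time for imaging (must start by minute 249, minus 25-minute gap → minute 224); data upload (must start by minute 328). The tightest is minute 224, so staining must start by 224 − 65 = minute 159.
So staining can start as early as minute 118 and as late as minute 159, giving 159 − 118 = 41 minutes of slack.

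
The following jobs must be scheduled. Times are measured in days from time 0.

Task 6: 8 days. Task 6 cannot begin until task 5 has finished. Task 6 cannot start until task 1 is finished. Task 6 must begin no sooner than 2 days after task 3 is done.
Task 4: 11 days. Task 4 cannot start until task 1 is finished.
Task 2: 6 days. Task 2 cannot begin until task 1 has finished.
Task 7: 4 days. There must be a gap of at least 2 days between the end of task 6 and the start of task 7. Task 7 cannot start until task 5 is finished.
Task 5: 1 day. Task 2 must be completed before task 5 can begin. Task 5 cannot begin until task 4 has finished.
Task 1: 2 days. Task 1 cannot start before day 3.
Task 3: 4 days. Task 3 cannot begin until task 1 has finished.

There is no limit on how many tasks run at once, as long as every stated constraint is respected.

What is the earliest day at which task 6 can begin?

17

Task 1 waits on its own release at day 3, so it starts at day 3 and finishes at 3 + 2 = day 5.
After task 1 (finishes day 5), task 4 can start at day 5 and finishes at day 16.
Task 3 waits on task 1 (finishes day 5), so it starts at day 5 and finishes at 5 + 4 = day 9.
Task 2 cannot begin until task 1 (finishes day 5). It runs from day 5 to 5 + 6 = day 11.
For task 5: task 2 (finishes day 11); task 4 (finishes day 16). Taking the maximum gives a start of day 16, and it finishes at 16 + 1 = day 17.
Task 6 waits on task 5 (finishes day 17); task 1 (finishes day 5); task 3 (finishes day 9, plus 2-day gap → day 11). The latest of these is day 17, which is the earliest task 6 can start.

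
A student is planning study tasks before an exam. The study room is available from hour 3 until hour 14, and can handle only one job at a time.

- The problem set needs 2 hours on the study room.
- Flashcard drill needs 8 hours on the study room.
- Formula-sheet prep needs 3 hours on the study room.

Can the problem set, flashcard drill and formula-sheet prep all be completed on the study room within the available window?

No

The study room window is 14 − 3 = 11 hours.
Running back to back, the jobs need 2 + 8 + 3 = 13 hours on the study room.
Since 13 > 11, they cannot all fit.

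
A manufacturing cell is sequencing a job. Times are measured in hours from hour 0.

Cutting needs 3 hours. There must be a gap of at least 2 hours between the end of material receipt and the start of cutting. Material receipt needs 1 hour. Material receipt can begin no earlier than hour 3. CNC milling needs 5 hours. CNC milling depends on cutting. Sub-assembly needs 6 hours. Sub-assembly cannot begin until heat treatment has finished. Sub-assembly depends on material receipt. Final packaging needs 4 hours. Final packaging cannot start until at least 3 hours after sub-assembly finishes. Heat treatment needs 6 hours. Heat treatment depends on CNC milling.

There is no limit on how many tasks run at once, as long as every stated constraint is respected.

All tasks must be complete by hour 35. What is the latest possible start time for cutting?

8

Nothing follows final packaging; the deadline of hour 35 is its only limit. It must start by 35 − 4 = hour 31.
Sub-assembly must finish before final packaging (must start by hour 31, minus 3-hour gap → hour 28). With a 6-hour duration, sub-assembly must start by 28 − 6 = hour 22.
Heat treatment feeds into sub-assembly (must start by hour 22); so heat treatment must finish by hour 22 and therefore start by hour 16.
Since heat treatment (must start by hour 16) depends on it, CNC milling must finish by hour 16. Backing off its 5-hour duration gives a latest start of hour 11.
Cutting must finish before CNC milling (must start by hour 11). With a 3-hour duration, cutting must start by 11 − 3 = hour 8.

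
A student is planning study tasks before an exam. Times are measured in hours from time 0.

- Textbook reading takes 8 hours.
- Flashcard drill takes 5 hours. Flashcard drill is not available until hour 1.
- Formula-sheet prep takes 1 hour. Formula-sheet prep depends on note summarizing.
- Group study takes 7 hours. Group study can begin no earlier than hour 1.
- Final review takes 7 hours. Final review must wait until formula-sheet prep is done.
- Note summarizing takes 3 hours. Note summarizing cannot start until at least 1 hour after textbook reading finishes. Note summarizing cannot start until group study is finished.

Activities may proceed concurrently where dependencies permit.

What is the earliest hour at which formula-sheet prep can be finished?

Group study cannot begin until its own release at hour 1. It runs from hour 1 to 1 + 7 = hour 8.
Nothing blocks textbook reading, so it runs from hour 0 to hour 8.
Note summarizing cannot start until textbook reading (finishes hour 8, plus 1-hour gap → hour 9); group study (finishes hour 8). The controlling bound is hour 9, so note summarizing finishes at 9 + 3 = hour 12.
Formula-sheet prep waits on note summarizing (finishes hour 12), so it starts at hour 12 and finishes at 12 + 1 = hour 13.

13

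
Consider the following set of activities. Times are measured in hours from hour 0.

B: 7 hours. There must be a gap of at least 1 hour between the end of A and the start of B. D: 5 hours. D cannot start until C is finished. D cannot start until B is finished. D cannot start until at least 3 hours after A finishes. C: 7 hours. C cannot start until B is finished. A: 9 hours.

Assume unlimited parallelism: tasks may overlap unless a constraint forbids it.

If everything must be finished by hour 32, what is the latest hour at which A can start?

Nothing follows D; the deadline of hour 32 is its only limit. It must start by 32 − 5 = hour 27.
Since D (must start by hour 27) depends on it, C must finish by hour 27. Backing off its 7-hour duration gives a latest start of hour 20.
For B: C (must start by hour 20); D (must start by hour 27). The most restrictive is hour 20; with a 7-hour duration, B must start by hour 13.
A feeds B (must start by hour 13, minus 1-hour gap → hour 12); D (must start by hour 27, minus 3-hour gap → hour 24). Taking the minimum, A must finish by hour 12 and start by 12 − 9 = hour 3.

3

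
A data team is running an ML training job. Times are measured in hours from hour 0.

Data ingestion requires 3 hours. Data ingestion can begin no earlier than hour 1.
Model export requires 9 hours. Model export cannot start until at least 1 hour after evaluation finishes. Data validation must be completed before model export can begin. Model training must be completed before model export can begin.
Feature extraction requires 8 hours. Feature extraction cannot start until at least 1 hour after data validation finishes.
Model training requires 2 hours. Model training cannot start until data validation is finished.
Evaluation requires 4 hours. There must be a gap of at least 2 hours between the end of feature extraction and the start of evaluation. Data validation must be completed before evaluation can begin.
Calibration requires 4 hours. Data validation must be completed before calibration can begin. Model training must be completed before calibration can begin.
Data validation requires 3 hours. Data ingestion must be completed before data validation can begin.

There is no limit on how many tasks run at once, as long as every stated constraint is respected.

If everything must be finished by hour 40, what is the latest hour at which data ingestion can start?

Nothing follows model export; the deadline of hour 40 is its only limit. It must start by 40 − 9 = hour 31.
Since model export (must start by hour 31, minus 1-hour gap → hour 30) depends on it, evaluation must finish by hour 30. Backing off its 4-hour duration gives a latest start of hour 26.
Feature extraction has to be done before evaluation (must start by hour 26, minus 2-hour gap → hour 24). That means finishing by hour 24, i.e. starting by 24 − 8 = hour 16.
Calibration has no dependents, so it just needs to finish by hour 40. Starting by 40 − 4 = hour 36 achieves that.
Model training must finish in time for calibration (must start by hour 36); model export (must start by hour 31). The tightest is hour 31, so model training must start by 31 − 2 = hour 29.
Data validation has several dependents: feature extraction (must start by hour 16, minus 1-hour gap → hour 15); model training (must start by hour 29); evaluation (must start by hour 26); calibration (must start by hour 36); model export (must start by hour 31). The earliest of those limits is hour 15, so data validation must start by 15 − 3 = hour 12.
Data ingestion feeds into data validation (must start by hour 12); so data ingestion must finish by hour 12 and therefore start by hour 9.

9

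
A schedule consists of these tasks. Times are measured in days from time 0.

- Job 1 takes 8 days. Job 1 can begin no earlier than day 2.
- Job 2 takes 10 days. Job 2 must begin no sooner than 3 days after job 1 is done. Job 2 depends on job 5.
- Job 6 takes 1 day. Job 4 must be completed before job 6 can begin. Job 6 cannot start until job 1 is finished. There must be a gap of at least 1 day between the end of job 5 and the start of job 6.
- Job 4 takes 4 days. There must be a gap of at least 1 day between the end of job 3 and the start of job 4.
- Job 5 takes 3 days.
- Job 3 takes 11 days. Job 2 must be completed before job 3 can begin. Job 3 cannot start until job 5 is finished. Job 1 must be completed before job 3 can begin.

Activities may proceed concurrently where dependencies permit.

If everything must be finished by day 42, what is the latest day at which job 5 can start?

Nothing follows job 6; the deadline of day 42 is its only limit. It must start by 42 − 1 = day 41.
Job 4 feeds into job 6 (must start by day 41); so job 4 must finish by day 41 and therefore start by day 37.
Job 3 has to be done before job 4 (must start by day 37, minus 1-day gap → day 36). That means finishing by day 36, i.e. starting by 36 − 11 = day 25.
Job 2 has to be done before job 3 (must start by day 25). That means finishing by day 25, i.e. starting by 25 − 10 = day 15.
Job 5 feeds job 2 (must start by day 15); job 3 (must start by day 25); job 6 (must start by day 41, minus 1-day gap → day 40). Taking the minimum, job 5 must finish by day 15 and start by 15 − 3 = day 12.

12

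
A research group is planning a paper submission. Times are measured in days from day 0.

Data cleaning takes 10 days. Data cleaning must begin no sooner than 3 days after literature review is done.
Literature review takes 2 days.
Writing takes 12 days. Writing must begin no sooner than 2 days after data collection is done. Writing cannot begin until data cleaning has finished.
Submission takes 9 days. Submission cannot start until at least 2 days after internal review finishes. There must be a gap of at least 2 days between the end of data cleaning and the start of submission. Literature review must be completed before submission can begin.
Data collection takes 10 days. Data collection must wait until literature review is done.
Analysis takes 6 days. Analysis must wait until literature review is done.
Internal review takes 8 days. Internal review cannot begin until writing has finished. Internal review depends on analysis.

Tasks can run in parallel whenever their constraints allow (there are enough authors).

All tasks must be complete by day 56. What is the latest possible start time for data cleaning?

Submission has no dependents, so it just needs to finish by day 56. Starting by 56 − 9 = day 47 achieves that.
Internal review feeds into submission (must start by day 47, minus 2-day gap → day 45); so internal review must finish by day 45 and therefore start by day 37.
Since internal review (must start by day 37) depends on it, writing must finish by day 37. Backing off its 12-day duration gives a latest start of day 25.
Data cleaning feeds writing (must start by day 25); submission (must start by day 47, minus 2-day gap → day 45). Taking the minimum, data cleaning must finish by day 25 and start by 25 − 10 = day 15.

15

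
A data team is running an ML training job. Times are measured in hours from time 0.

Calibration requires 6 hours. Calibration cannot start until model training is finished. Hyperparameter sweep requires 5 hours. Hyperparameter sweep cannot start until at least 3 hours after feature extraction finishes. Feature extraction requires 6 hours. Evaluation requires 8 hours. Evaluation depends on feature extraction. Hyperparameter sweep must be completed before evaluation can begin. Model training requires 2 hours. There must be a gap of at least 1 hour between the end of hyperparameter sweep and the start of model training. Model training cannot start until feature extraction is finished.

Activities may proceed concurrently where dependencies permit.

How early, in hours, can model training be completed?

17

Nothing blocks feature extraction, so it runs from hour 0 to hour 6.
Hyperparameter sweep waits on feature extraction (finishes hour 6, plus 3-hour gap → hour 9), so it starts at hour 9 and finishes at 9 + 5 = hour 14.
Model training cannot start until hyperparameter sweep (finishes hour 14, plus 1-hour gap → hour 15); feature extraction (finishes hour 6). The controlling bound is hour 15, so model training finishes at 15 + 2 = hour 17.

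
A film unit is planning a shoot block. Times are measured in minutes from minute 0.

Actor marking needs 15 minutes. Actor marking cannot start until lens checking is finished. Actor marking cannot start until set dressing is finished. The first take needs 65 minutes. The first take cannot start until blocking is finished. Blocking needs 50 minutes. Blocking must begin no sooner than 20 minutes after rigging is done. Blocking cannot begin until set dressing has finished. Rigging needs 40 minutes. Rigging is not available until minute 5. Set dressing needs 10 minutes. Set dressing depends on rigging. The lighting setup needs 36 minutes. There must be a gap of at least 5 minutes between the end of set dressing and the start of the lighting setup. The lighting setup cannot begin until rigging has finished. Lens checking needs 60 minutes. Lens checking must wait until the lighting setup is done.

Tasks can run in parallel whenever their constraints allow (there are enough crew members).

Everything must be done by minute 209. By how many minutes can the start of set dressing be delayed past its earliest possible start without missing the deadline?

Rigging cannot begin until its own release at minute 5. It runs from minute 5 to 5 + 40 = minute 45.
Set dressing waits on rigging (finishes minute 45), so it starts at minute 45 and finishes at 45 + 10 = minute 55.

Working backward from the deadline:
Actor marking has no dependents, so it just needs to finish by minute 209. Starting by 209 − 15 = minute 194 achieves that.
Lens checking has to be done before actor marking (must start by minute 194). That means finishing by minute 194, i.e. starting by 194 − 60 = minute 134.
The lighting setup must finish before lens checking (must start by minute 134). With a 36-minute duration, the lighting setup must start by 134 − 36 = minute 98.
The first take must finish by minute 209; it takes 65 minutes, so it must start by 209 − 65 = minute 144.
Blocking has to be done before the first take (must start by minute 144). That means finishing by minute 144, i.e. starting by 144 − 50 = minute 94.
Set dressing must finish in time for the lighting setup (must start by minute 98, minus 5-minute gap → minute 93); blocking (must start by minute 94); actor marking (must start by minute 194). The tightest is minute 93, so set dressing must start by 93 − 10 = minute 83.
So set dressing can start as early as minute 45 and as late as minute 83, giving 83 − 45 = 38 minutes of slack.

38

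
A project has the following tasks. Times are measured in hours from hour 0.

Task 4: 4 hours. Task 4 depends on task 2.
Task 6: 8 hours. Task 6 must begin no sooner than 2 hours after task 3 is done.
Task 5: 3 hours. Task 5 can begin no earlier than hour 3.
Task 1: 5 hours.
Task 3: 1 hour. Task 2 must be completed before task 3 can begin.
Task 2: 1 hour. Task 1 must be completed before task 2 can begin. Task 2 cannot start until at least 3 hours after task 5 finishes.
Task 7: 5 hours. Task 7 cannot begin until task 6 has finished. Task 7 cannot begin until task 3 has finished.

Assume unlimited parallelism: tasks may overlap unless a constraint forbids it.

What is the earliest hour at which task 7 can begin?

21

Task 5 waits on its own release at hour 3, so it starts at hour 3 and finishes at 3 + 3 = hour 6.
Task 1 has no prerequisites, so it starts at hour 0 and finishes at hour 5.
Task 2 has to wait for task 1 (finishes hour 5); task 5 (finishes hour 6, plus 3-hour gap → hour 9). The latest of these is hour 9, so task 2 runs hour 9 to 9 + 1 = hour 10.
Task 3 cannot begin until task 2 (finishes hour 10). It runs from hour 10 to 10 + 1 = hour 11.
Task 6 waits on task 3 (finishes hour 11, plus 2-hour gap → hour 13), so it starts at hour 13 and finishes at 13 + 8 = hour 21.
Task 7 waits on task 6 (finishes hour 21); task 3 (finishes hour 11). The latest of these is hour 21, which is the earliest task 7 can start.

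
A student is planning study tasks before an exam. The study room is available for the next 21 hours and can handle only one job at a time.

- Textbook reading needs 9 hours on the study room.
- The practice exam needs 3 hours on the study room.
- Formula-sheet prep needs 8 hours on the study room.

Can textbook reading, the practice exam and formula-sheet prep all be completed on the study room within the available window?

Running back to back, the jobs need 9 + 3 + 8 = 20 hours on the study room.
Since 20 ≤ 21, they fit within the window.

Yes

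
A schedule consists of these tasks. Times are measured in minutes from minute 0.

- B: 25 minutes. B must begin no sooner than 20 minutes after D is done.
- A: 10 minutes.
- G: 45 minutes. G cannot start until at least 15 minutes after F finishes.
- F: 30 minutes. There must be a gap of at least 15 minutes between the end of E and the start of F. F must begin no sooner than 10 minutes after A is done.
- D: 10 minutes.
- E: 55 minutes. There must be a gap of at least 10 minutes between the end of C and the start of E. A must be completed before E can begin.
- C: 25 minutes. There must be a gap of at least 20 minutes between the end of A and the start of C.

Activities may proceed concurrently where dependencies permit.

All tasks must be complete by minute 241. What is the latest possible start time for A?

G has no dependents, so it just needs to finish by minute 241. Starting by 241 − 45 = minute 196 achieves that.
F feeds into G (must start by minute 196, minus 15-minute gap → minute 181); so F must finish by minute 181 and therefore start by minute 151.
Since F (must start by minute 151, minus 15-minute gap → minute 136) depends on it, E must finish by minute 136. Backing off its 55-minute duration gives a latest start of minute 81.
Since E (must start by minute 81, minus 10-minute gap → minute 71) depends on it, C must finish by minute 71. Backing off its 25-minute duration gives a latest start of minute 46.
A has several dependents: C (must start by minute 46, minus 20-minute gap → minute 26); E (must start by minute 81); F (must start by minute 151, minus 10-minute gap → minute 141). The earliest of those limits is minute 26, so A must start by 26 − 10 = minute 16.

16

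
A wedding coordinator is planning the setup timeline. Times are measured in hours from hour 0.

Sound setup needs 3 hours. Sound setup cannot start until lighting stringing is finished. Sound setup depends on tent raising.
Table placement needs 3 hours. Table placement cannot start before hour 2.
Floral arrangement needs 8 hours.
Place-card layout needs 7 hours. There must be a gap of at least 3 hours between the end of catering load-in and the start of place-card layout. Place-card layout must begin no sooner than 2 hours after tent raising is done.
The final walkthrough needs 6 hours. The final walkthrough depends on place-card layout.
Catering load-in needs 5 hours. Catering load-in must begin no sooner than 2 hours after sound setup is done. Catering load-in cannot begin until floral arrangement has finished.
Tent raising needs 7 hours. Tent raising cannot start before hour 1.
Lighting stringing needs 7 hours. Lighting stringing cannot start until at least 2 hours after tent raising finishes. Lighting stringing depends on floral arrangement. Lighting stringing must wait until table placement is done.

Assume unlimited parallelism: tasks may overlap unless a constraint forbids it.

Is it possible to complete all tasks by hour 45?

Yes

Floral arrangement can start immediately at hour 0; it finishes at hour 8.
After its own release at hour 2, table placement can start at hour 2 and finishes at hour 5.
Tent raising cannot begin until its own release at hour 1. It runs from hour 1 to 1 + 7 = hour 8.
For lighting stringing: tent raising (finishes hour 8, plus 2-hour gap → hour 10); floral arrangement (finishes hour 8); table placement (finishes hour 5). Taking the maximum gives a start of hour 10, and it finishes at 10 + 7 = hour 17.
For sound setup: lighting stringing (finishes hour 17); tent raising (finishes hour 8). Taking the maximum gives a start of hour 17, and it finishes at 17 + 3 = hour 20.
Catering load-in cannot start until sound setup (finishes hour 20, plus 2-hour gap → hour 22); floral arrangement (finishes hour 8). The controlling bound is hour 22, so catering load-in finishes at 22 + 5 = hour 27.
Place-card layout needs all of catering load-in (finishes hour 27, plus 3-hour gap → hour 30); tent raising (finishes hour 8, plus 2-hour gap → hour 10). That puts its earliest start at hour 30; it finishes at 30 + 7 = hour 37.
After place-card layout (finishes hour 37), the final walkthrough can start at hour 37 and finishes at hour 43.
Every task is finished by hour 43, which is no later than the deadline of 45, so the schedule is feasible.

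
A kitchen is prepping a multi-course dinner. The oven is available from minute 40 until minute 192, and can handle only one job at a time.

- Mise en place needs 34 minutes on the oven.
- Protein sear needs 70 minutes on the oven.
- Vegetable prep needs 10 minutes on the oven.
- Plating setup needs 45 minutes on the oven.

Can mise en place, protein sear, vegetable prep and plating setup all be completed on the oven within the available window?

The oven window is 192 − 40 = 152 minutes.
Running back to back, the jobs need 34 + 70 + 10 + 45 = 159 minutes on the oven.
Since 159 > 152, they cannot all fit.

No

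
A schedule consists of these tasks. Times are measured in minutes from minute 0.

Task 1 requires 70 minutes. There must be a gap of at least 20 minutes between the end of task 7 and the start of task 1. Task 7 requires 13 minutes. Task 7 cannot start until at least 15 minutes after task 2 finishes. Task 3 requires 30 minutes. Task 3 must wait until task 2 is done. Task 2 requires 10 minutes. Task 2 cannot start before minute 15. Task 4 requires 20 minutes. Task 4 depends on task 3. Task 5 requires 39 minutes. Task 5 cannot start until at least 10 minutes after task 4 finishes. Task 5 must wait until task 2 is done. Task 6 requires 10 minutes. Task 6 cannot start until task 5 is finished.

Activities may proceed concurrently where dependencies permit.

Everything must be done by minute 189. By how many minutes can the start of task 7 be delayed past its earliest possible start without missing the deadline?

Task 2 waits on its own release at minute 15, so it starts at minute 15 and finishes at 15 + 10 = minute 25.
After task 2 (finishes minute 25, plus 15-minute gap → minute 40), task 7 can start at minute 40 and finishes at minute 53.

Working backward from the deadline:
To finish by minute 189, task 1 (duration 70) must start no later than minute 119.
Task 7 feeds into task 1 (must start by minute 119, minus 20-minute gap → minute 99); so task 7 must finish by minute 99 and therefore start by minute 86.
So task 7 can start as early as minute 40 and as late as minute 86, giving 86 − 40 = 46 minutes of slack.

46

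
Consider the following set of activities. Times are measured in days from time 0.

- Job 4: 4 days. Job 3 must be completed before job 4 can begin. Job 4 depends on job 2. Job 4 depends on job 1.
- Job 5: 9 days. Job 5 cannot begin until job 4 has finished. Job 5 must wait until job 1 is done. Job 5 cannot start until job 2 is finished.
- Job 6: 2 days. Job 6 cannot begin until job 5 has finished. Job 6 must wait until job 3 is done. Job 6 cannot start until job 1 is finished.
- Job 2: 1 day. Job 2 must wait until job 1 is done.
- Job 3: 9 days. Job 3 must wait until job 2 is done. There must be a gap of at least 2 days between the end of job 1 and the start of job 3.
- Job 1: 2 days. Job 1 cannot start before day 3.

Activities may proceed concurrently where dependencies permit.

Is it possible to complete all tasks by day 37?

Yes

After its own release at day 3, job 1 can start at day 3 and finishes at day 5.
Job 2 waits on job 1 (finishes day 5), so it starts at day 5 and finishes at 5 + 1 = day 6.
Job 3 needs all of job 2 (finishes day 6); job 1 (finishes day 5, plus 2-day gap → day 7). That puts its earliest start at day 7; it finishes at 7 + 9 = day 16.
Job 4 needs all of job 3 (finishes day 16); job 2 (finishes day 6); job 1 (finishes day 5). That puts its earliest start at day 16; it finishes at 16 + 4 = day 20.
For job 5: job 4 (finishes day 20); job 1 (finishes day 5); job 2 (finishes day 6). Taking the maximum gives a start of day 20, and it finishes at 20 + 9 = day 29.
Job 6 has to wait for job 5 (finishes day 29); job 3 (finishes day 16); job 1 (finishes day 5). The latest of these is day 29, so job 6 runs day 29 to 29 + 2 = day 31.
Every task is finished by day 31, which is no later than the deadline of 37, so the schedule is feasible.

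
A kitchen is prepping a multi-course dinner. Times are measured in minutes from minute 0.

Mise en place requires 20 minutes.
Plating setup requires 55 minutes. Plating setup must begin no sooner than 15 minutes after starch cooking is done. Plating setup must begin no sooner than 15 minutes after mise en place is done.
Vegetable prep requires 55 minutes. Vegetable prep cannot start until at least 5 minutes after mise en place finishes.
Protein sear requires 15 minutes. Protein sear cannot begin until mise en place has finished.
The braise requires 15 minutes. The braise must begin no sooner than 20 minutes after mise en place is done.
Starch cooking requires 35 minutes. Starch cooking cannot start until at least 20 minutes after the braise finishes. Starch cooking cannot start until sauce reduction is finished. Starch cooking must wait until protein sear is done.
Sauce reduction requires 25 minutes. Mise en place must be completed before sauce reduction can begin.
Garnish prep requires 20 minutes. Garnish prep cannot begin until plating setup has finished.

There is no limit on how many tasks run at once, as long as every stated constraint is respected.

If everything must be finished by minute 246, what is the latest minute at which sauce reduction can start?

Nothing follows garnish prep; the deadline of minute 246 is its only limit. It must start by 246 − 20 = minute 226.
Plating setup must finish before garnish prep (must start by minute 226). With a 55-minute duration, plating setup must start by 226 − 55 = minute 171.
Starch cooking must finish before plating setup (must start by minute 171, minus 15-minute gap → minute 156). With a 35-minute duration, starch cooking must start by 156 − 35 = minute 121.
Sauce reduction must finish before starch cooking (must start by minute 121). With a 25-minute duration, sauce reduction must start by 121 − 25 = minute 96.

96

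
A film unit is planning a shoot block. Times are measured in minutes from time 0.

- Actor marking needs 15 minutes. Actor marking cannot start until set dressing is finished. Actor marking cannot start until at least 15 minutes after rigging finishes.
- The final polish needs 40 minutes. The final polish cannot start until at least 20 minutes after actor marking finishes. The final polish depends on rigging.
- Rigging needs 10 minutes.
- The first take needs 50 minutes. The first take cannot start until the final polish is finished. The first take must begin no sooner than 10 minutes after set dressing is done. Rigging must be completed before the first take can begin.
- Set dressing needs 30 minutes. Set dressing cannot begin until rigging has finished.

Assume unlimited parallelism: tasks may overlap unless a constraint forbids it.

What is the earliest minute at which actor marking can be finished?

Rigging can start immediately at minute 0; it finishes at minute 10.
Set dressing waits on rigging (finishes minute 10), so it starts at minute 10 and finishes at 10 + 30 = minute 40.
For actor marking: set dressing (finishes minute 40); rigging (finishes minute 10, plus 15-minute gap → minute 25). Taking the maximum gives a start of minute 40, and it finishes at 40 + 15 = minute 55.

55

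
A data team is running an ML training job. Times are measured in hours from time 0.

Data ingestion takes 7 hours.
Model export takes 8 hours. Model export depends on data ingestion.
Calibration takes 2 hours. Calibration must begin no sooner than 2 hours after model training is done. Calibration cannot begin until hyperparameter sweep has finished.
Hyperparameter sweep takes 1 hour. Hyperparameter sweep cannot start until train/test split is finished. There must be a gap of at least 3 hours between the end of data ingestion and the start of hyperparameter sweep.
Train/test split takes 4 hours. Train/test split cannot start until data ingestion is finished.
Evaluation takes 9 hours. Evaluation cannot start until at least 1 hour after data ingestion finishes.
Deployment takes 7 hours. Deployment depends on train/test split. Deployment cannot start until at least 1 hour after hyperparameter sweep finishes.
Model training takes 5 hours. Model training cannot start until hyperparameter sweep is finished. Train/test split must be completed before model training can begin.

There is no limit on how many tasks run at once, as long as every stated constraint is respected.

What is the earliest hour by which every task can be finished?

Data ingestion has no prerequisites, so it starts at hour 0 and finishes at hour 7.
Model export waits on data ingestion (finishes hour 7), so it starts at hour 7 and finishes at 7 + 8 = hour 15.
After data ingestion (finishes hour 7, plus 1-hour gap → hour 8), evaluation can start at hour 8 and finishes at hour 17.
After data ingestion (finishes hour 7), train/test split can start at hour 7 and finishes at hour 11.
Hyperparameter sweep needs all of train/test split (finishes hour 11); data ingestion (finishes hour 7, plus 3-hour gap → hour 10). That puts its earliest start at hour 11; it finishes at 11 + 1 = hour 12.
Deployment needs all of train/test split (finishes hour 11); hyperparameter sweep (finishes hour 12, plus 1-hour gap → hour 13). That puts its earliest start at hour 13; it finishes at 13 + 7 = hour 20.
Model training needs all of hyperparameter sweep (finishes hour 12); train/test split (finishes hour 11). That puts its earliest start at hour 12; it finishes at 12 + 5 = hour 17.
For calibration: model training (finishes hour 17, plus 2-hour gap → hour 19); hyperparameter sweep (finishes hour 12). Taking the maximum gives a start of hour 19, and it finishes at 19 + 2 = hour 21.
All tasks are finished once the last one completes. Finish times: Data ingestion at 7, Train/test split at 11, Hyperparameter sweep at 12, Model training at 17, Evaluation at 17, Calibration at 21, Model export at 15, Deployment at 20. The latest is hour 21.

21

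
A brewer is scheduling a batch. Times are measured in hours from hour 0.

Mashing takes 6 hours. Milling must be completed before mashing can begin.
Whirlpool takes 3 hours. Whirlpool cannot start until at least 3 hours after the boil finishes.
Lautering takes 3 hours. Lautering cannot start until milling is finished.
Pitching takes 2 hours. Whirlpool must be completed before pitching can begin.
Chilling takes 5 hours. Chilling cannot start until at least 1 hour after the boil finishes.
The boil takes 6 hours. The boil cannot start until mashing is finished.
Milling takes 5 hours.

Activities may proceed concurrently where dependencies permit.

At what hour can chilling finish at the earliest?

Milling has no prerequisites, so it starts at hour 0 and finishes at hour 5.
Mashing cannot begin until milling (finishes hour 5). It runs from hour 5 to 5 + 6 = hour 11.
The boil waits on mashing (finishes hour 11), so it starts at hour 11 and finishes at 11 + 6 = hour 17.
Chilling waits on the boil (finishes hour 17, plus 1-hour gap → hour 18), so it starts at hour 18 and finishes at 18 + 5 = hour 23.

23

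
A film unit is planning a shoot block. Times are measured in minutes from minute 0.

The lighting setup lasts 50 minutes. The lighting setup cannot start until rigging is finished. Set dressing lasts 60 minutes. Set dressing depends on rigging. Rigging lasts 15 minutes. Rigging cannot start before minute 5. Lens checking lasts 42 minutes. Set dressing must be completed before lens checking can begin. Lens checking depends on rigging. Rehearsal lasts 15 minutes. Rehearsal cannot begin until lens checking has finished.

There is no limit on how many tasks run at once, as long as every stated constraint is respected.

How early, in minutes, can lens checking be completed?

Rigging cannot begin until its own release at minute 5. It runs from minute 5 to 5 + 15 = minute 20.
Set dressing waits on rigging (finishes minute 20), so it starts at minute 20 and finishes at 20 + 60 = minute 80.
For lens checking: set dressing (finishes minute 80); rigging (finishes minute 20). Taking the maximum gives a start of minute 80, and it finishes at 80 + 42 = minute 122.

122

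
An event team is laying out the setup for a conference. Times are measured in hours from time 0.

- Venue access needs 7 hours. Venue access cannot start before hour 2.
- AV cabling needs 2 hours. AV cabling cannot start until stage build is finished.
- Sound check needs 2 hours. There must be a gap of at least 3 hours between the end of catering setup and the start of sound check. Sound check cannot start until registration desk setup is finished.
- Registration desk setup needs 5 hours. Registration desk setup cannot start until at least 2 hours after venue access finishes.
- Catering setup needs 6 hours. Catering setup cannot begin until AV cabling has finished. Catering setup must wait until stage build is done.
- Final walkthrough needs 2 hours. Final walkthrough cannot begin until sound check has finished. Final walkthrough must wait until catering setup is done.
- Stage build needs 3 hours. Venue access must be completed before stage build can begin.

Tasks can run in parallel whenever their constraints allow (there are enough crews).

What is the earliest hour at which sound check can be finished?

Venue access cannot begin until its own release at hour 2. It runs from hour 2 to 2 + 7 = hour 9.
After venue access (finishes hour 9, plus 2-hour gap → hour 11), registration desk setup can start at hour 11 and finishes at hour 16.
After venue access (finishes hour 9), stage build can start at hour 9 and finishes at hour 12.
AV cabling waits on stage build (finishes hour 12), so it starts at hour 12 and finishes at 12 + 2 = hour 14.
For catering setup: AV cabling (finishes hour 14); stage build (finishes hour 12). Taking the maximum gives a start of hour 14, and it finishes at 14 + 6 = hour 20.
Sound check cannot start until catering setup (finishes hour 20, plus 3-hour gap → hour 23); registration desk setup (finishes hour 16). The controlling bound is hour 23, so sound check finishes at 23 + 2 = hour 25.

25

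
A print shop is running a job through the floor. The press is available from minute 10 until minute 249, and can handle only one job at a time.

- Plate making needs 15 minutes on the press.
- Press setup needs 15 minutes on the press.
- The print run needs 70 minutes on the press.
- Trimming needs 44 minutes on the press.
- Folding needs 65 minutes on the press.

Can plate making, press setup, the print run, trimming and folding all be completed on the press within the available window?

The press window is 249 − 10 = 239 minutes.
Running back to back, the jobs need 15 + 15 + 70 + 44 + 65 = 209 minutes on the press.
Since 209 ≤ 239, they fit within the window.

Yes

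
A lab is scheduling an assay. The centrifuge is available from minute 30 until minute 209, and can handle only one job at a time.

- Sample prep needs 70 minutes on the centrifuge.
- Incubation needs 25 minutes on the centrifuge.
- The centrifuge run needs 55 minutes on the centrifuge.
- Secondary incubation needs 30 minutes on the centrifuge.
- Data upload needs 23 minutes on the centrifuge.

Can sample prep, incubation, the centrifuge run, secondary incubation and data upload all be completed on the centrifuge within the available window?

No

The centrifuge window is 209 − 30 = 179 minutes.
Running back to back, the jobs need 70 + 25 + 55 + 30 + 23 = 203 minutes on the centrifuge.
Since 203 > 179, they cannot all fit.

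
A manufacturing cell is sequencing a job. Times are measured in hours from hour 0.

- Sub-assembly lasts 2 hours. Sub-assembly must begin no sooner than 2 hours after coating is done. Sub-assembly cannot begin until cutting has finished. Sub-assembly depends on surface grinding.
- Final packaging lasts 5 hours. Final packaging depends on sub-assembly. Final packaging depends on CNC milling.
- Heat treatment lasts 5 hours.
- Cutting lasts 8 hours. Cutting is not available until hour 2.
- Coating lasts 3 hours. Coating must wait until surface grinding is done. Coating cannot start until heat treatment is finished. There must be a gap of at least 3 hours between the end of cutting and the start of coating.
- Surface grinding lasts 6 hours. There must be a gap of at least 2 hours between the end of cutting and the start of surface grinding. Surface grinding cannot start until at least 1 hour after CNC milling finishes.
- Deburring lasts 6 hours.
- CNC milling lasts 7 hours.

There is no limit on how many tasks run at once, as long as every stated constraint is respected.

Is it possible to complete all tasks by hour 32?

Yes

Heat treatment can start immediately at hour 0; it finishes at hour 5.
CNC milling has no prerequisites, so it starts at hour 0 and finishes at hour 7.
Nothing blocks deburring, so it runs from hour 0 to hour 6.
After its own release at hour 2, cutting can start at hour 2 and finishes at hour 10.
Surface grinding needs all of cutting (finishes hour 10, plus 2-hour gap → hour 12); CNC milling (finishes hour 7, plus 1-hour gap → hour 8). That puts its earliest start at hour 12; it finishes at 12 + 6 = hour 18.
Coating has to wait for surface grinding (finishes hour 18); heat treatment (finishes hour 5); cutting (finishes hour 10, plus 3-hour gap → hour 13). The latest of these is hour 18, so coating runs hour 18 to 18 + 3 = hour 21.
Sub-assembly cannot start until coating (finishes hour 21, plus 2-hour gap → hour 23); cutting (finishes hour 10); surface grinding (finishes hour 18). The controlling bound is hour 23, so sub-assembly finishes at 23 + 2 = hour 25.
Final packaging cannot start until sub-assembly (finishes hour 25); CNC milling (finishes hour 7). The controlling bound is hour 25, so final packaging finishes at 25 + 5 = hour 30.
Every task is finished by hour 30, which is no later than the deadline of 32, so the schedule is feasible.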